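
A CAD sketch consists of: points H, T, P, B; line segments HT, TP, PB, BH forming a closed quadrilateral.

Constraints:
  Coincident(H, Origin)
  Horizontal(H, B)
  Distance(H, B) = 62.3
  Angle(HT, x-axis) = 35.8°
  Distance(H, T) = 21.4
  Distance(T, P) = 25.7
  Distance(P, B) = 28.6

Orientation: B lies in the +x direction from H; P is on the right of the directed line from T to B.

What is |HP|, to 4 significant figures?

35.12

Checks: |TP| = 25.70 ✓; |PB| = 28.60 ✓.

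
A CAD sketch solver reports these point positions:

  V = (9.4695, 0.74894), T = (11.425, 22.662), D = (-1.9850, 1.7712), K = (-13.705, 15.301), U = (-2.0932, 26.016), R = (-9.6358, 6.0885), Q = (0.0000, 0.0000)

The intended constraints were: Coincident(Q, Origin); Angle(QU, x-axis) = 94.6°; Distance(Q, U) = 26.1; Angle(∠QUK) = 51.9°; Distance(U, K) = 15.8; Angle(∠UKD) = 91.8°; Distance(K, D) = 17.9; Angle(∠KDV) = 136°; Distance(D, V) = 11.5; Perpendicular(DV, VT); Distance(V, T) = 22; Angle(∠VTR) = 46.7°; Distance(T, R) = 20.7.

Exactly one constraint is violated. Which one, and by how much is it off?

Distance(T, R) = 20.7 — off by 6.10.

Q = (0.00, 0.00) ✓; QU at 94.60° ✓; |QU| = 26.10 ✓; ∠QUK = 51.90° ✓; |UK| = 15.80 ✓; ∠UKD = 91.80° ✓; |KD| = 17.90 ✓; ∠KDV = 136.0° ✓; |DV| = 11.50 ✓; ∠(DV, VT) = 90.00° ✓; |VT| = 22.00 ✓; ∠VTR = 46.70° ✓; |TR| = 26.80 ✗.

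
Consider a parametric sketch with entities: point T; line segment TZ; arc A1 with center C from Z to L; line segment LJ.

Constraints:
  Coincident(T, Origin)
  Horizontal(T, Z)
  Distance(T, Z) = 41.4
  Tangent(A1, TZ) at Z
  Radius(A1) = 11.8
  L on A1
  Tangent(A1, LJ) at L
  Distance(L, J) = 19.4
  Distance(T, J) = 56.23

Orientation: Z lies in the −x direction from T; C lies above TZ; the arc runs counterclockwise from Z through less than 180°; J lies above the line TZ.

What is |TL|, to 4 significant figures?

37.59

T is at the origin; TZ is horizontal with |TZ| = 41.4 and Z on the −x side, so Z = (-41.40, 0.000). A1 meets TZ tangentially, so CZ is at right angles to TZ, so C = Z + (0, 11.8) = (-41.40, 11.80). Since CL ⟂ LJ (tangency), |CJ| = √(11.8² + 19.4²) = 22.71 regardless of where L sits on A1. So J lies on both circle(T, 56.23) and circle(C, 22.71); the above-TZ intersection is J = (-44.57, 34.28). L is the foot of the tangent from J: L = (-32.27, 19.28).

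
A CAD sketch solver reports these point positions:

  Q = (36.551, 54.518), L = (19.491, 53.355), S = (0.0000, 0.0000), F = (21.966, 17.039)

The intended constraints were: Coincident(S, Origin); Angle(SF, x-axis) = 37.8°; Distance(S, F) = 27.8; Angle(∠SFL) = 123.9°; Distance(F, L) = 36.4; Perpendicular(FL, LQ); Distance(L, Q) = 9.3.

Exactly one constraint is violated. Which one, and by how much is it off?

Distance(L, Q) = 9.3 — off by 7.80.

S = (0.00, 0.00) ✓; SF at 37.80° ✓; |SF| = 27.80 ✓; ∠SFL = 123.9° ✓; |FL| = 36.40 ✓; ∠(FL, LQ) = 90.00° ✓; |LQ| = 17.10 ✗.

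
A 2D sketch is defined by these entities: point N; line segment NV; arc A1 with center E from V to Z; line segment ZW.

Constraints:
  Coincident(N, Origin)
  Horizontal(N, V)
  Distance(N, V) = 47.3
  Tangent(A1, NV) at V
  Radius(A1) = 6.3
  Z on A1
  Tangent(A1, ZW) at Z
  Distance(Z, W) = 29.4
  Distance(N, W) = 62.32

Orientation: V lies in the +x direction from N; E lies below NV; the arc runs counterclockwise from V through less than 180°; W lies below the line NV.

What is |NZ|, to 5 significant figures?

42.161

N is at the origin; N and V share the same y with |NV| = 47.3 and V on the +x side, so V = (47.300, 0.0000). Tangency of A1 to NV means the radius EV is perpendicular to NV, so E = V + (0, -6.3) = (47.300, -6.3000). Since EZ ⟂ ZW (tangency), |EW| = √(6.3² + 29.4²) = 30.067 regardless of where Z sits on A1. So W lies on both circle(N, 62.32) and circle(E, 30.067); the below-NV intersection is W = (50.750, -36.169). Z is the foot of the tangent from W: Z = (41.332, -8.3182).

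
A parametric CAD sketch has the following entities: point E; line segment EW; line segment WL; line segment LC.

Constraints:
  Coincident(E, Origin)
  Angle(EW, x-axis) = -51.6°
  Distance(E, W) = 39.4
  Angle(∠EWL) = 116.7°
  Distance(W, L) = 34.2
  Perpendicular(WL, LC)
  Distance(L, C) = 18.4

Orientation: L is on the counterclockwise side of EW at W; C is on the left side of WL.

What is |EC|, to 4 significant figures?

54.55

∠EWL = 116.7°, so WL runs at -51.6° + (180° − 116.7°) = 11.70° from the x-axis; with |WL| = 34.2, L = W + 34.2·(cos 11.70°, sin 11.70°) = (57.96, -23.94). The perpendicularity gives LC at right angles to WL; with |LC| = 18.4 on the left of WL, C = L + 18.4·(-0.2028, 0.9792) = (54.23, -5.924). Then |EC| = |C − E| = 54.55.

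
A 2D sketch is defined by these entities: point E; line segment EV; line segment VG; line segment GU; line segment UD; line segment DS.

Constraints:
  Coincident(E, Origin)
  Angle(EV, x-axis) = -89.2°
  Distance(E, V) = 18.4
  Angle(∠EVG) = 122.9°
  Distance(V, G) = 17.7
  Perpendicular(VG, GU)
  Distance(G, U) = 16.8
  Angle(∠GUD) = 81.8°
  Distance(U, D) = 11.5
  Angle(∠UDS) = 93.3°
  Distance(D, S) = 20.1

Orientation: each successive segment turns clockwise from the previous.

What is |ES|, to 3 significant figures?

27.2

E is at the origin; EV runs at -89.2° with length 18.4, so V = (0.257, -18.4). ∠EVG = 122.9° gives VG at -146° from the x-axis; with |VG| = 17.7, G = (-14.5, -28.2). The perpendicularity gives GU at right angles to VG, so GU runs at 124°; with |GU| = 16.8, U = (-23.8, -14.2). ∠GUD = 81.8° gives UD at 25.5° from the x-axis; with |UD| = 11.5, D = (-13.4, -9.29). ∠UDS = 93.3° gives DS at -61.2° from the x-axis; with |DS| = 20.1, S = (-3.73, -26.9). Then |ES| = |S − E| = 27.2.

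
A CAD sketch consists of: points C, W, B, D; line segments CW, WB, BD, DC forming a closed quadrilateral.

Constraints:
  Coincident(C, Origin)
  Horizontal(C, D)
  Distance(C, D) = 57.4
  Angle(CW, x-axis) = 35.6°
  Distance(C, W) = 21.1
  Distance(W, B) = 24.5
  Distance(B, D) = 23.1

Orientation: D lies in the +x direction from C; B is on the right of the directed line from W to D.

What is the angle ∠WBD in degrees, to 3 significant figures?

124°

Checks: |WB| = 24.50 ✓; |BD| = 23.10 ✓.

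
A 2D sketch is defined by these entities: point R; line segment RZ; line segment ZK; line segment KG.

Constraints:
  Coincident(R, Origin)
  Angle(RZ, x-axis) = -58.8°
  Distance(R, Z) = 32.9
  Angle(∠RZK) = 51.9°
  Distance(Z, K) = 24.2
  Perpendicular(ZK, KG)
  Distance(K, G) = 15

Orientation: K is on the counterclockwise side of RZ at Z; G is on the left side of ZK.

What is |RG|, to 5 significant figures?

11.567

R is at the origin; RZ runs at -58.8° with length 32.9, so Z = 32.9·(cos -58.8°, sin -58.8°) = (17.043, -28.141). ∠RZK = 51.9°, so ZK runs at -58.8° + (180° − 51.9°) = 69.300° from the x-axis; with |ZK| = 24.2, K = Z + 24.2·(cos 69.300°, sin 69.300°) = (25.597, -5.5037). ZK is perpendicular to KG; with |KG| = 15.0 on the left of ZK, G = K + 15.0·(-0.93544, 0.35347) = (11.566, -0.20162). Then |RG| = |G − R| = 11.567.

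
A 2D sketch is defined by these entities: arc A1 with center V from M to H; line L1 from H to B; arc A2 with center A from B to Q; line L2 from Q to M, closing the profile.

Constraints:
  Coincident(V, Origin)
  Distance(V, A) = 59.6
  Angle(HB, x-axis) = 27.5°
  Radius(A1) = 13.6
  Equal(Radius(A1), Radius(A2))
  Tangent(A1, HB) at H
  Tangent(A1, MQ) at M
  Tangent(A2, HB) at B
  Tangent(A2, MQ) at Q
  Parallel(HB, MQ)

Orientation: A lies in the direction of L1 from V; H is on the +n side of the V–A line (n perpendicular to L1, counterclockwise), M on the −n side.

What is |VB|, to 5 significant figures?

61.132

Tangency of A1 to both parallel lines with radius 13.6 puts H and M at V ± 13.6·n: H = (-6.2798, 12.063), M = (6.2798, -12.063). Equal radii place B and Q the same way about A: B = A + 13.6·n = (46.586, 39.584), Q = A − 13.6·n = (59.146, 15.457). Then |VB| = |B − V| = 61.132.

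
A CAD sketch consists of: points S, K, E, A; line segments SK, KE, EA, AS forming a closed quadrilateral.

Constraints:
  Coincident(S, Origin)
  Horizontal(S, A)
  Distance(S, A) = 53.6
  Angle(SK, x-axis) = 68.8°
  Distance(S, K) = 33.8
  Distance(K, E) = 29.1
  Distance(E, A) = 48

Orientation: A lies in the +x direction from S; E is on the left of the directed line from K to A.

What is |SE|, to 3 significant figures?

59.0

S is at the origin; S and A share the same y with |SA| = 53.6 and A in +x, so A = (53.6, 0). SK runs at 68.8° with |SK| = 33.8, so K = (12.2, 31.5). E is determined by |KE| = 29.1 and |EA| = 48.0 together: it lies at the intersection of circle(K, 29.1) and circle(A, 48.0). With |KA| = 52.0, the foot of the radical line on KA is 12.0 from K and the perpendicular offset is √(29.1² − 12.0²) = 26.5. Taking the left-of-KA solution: E = (37.8, 45.3).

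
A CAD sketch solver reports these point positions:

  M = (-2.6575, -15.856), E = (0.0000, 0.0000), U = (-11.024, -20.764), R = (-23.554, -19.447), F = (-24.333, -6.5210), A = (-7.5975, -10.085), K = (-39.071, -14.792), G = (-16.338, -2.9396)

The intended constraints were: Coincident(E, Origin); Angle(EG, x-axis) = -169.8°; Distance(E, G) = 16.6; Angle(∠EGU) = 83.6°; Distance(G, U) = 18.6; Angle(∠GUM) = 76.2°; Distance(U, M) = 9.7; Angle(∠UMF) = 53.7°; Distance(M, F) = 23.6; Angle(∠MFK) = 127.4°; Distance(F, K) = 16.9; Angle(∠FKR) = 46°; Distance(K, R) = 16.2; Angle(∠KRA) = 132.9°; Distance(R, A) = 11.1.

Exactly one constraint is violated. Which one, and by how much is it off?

Distance(R, A) = 11.1 — off by 7.40.

E = (0.00, 0.00) ✓; EG at -169.8° ✓; |EG| = 16.60 ✓; ∠EGU = 83.60° ✓; |GU| = 18.60 ✓; ∠GUM = 76.20° ✓; |UM| = 9.700 ✓; ∠UMF = 53.70° ✓; |MF| = 23.60 ✓; ∠MFK = 127.4° ✓; |FK| = 16.90 ✓; ∠FKR = 46.00° ✓; |KR| = 16.20 ✓; ∠KRA = 132.9° ✓; |RA| = 18.50 ✗.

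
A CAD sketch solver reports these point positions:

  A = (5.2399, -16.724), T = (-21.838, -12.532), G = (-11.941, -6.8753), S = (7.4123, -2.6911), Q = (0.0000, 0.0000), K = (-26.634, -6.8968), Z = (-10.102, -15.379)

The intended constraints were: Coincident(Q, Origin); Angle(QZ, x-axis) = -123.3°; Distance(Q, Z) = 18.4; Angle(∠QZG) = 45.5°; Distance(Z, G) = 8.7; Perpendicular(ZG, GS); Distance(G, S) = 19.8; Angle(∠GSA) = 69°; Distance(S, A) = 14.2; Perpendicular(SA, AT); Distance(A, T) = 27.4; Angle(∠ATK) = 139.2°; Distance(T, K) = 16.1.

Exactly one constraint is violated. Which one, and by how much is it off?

Distance(T, K) = 16.1 — off by 8.70.

Q = (0.00, 0.00) ✓; QZ at -123.3° ✓; |QZ| = 18.40 ✓; ∠QZG = 45.50° ✓; |ZG| = 8.700 ✓; ∠(ZG, GS) = 90.00° ✓; |GS| = 19.80 ✓; ∠GSA = 69.00° ✓; |SA| = 14.20 ✓; ∠(SA, AT) = 90.00° ✓; |AT| = 27.40 ✓; ∠ATK = 139.2° ✓; |TK| = 7.400 ✗.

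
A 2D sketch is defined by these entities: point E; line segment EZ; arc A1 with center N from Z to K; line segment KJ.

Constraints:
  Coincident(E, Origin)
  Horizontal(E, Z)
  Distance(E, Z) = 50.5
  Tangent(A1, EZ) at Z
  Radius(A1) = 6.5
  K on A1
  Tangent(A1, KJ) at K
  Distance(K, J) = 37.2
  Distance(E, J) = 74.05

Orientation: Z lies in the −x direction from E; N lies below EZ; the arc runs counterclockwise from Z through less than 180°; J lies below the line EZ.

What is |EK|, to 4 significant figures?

57.28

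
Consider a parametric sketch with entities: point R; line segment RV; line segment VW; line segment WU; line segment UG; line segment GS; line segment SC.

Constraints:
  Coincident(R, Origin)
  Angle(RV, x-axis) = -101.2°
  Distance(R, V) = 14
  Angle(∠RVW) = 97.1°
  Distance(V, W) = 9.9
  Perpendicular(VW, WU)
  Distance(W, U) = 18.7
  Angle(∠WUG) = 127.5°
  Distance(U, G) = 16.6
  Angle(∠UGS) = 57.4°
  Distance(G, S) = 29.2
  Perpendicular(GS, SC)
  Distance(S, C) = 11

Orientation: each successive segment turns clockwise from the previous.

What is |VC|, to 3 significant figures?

5.34

R is at the origin; RV runs at -101.2° with length 14.0, so V = (-2.72, -13.7). ∠RVW = 97.1° gives VW at 176° from the x-axis; with |VW| = 9.9, W = (-12.6, -13.0). VW is perpendicular to WU, so WU runs at 85.9°; with |WU| = 18.7, U = (-11.3, 5.63). ∠WUG = 127.5° gives UG at 33.4° from the x-axis; with |UG| = 16.6, G = (2.60, 14.8). ∠UGS = 57.4° gives GS at -89.2° from the x-axis; with |GS| = 29.2, S = (3.01, -14.4). GS is perpendicular to SC, so SC runs at -179°; with |SC| = 11.0, C = (-7.99, -14.6). Then |VC| = |C − V| = 5.34.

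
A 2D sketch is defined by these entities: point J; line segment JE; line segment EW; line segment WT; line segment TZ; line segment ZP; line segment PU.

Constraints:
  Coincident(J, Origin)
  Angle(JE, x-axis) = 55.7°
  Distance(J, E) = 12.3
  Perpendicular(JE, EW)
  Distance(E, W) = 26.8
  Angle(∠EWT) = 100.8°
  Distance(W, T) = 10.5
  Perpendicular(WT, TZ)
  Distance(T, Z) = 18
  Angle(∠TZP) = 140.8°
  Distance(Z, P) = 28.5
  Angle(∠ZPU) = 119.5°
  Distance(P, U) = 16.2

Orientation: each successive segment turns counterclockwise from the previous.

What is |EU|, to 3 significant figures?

21.5

J is at the origin; JE runs at 55.7° with length 12.3, so E = (6.93, 10.2). JE ⟂ EW, so EW runs at 146°; with |EW| = 26.8, W = (-15.2, 25.3). ∠EWT = 100.8° gives WT at -135° from the x-axis; with |WT| = 10.5, T = (-22.6, 17.9). WT ⟂ TZ, so TZ runs at -45.1°; with |TZ| = 18.0, Z = (-9.94, 5.10). ∠TZP = 140.8° gives ZP at -5.90° from the x-axis; with |ZP| = 28.5, P = (18.4, 2.17). ∠ZPU = 119.5° gives PU at 54.6° from the x-axis; with |PU| = 16.2, U = (27.8, 15.4). Then |EU| = |U − E| = 21.5.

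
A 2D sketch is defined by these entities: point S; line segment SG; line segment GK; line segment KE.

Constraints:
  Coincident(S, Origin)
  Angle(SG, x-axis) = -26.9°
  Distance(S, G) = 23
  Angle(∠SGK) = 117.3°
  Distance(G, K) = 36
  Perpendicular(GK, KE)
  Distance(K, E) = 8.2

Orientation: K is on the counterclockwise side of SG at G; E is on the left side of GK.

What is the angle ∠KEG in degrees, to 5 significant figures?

77.168°

S is at the origin; SG runs at -26.9° with length 23.0, so G = 23.0·(cos -26.9°, sin -26.9°) = (20.511, -10.406). ∠SGK = 117.3°, so GK runs at -26.9° + (180° − 117.3°) = 35.800° from the x-axis; with |GK| = 36.0, K = G + 36.0·(cos 35.800°, sin 35.800°) = (49.710, 10.652). The perpendicularity gives KE at right angles to GK; with |KE| = 8.2 on the left of GK, E = K + 8.2·(-0.58496, 0.81106) = (44.913, 17.303). Then cos ∠KEG = EK·EG / (|EK||EG|), giving 77.168°.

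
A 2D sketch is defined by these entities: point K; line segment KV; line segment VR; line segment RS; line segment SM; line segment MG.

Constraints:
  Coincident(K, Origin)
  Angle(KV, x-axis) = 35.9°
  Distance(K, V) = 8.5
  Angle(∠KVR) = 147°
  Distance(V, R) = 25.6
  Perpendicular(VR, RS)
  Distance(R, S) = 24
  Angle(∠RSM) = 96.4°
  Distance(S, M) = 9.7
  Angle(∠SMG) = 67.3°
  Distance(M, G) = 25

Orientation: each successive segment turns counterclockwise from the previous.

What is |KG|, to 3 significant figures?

30.3

∠RSM = 96.4° gives SM at -118° from the x-axis; with |SM| = 9.7, M = (-10.8, 28.9). ∠SMG = 67.3° gives MG at -4.80° from the x-axis; with |MG| = 25.0, G = (14.1, 26.8). Then |KG| = |G − K| = 30.3.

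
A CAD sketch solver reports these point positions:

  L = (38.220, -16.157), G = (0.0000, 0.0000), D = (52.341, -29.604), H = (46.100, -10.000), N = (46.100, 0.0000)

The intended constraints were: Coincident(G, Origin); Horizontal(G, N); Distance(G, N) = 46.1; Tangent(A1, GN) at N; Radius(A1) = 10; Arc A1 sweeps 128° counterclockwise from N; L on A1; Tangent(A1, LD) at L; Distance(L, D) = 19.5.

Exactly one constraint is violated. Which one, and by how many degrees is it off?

Tangent(A1, LD) at L — off by 8.40°.

G = (0.00, 0.00) ✓; G.y = 0.00, N.y = 0.00 ✓; |GN| = 46.10 ✓; ∠(HN, NG) = 90.00° ✓; |HN| = 10.00 ✓; bearing(H→L) − bearing(H→N) = 128.0° ✓; |HL| = 10.00 ✓; ∠(HL, LD) = 81.60° ✗; |LD| = 19.50 ✓.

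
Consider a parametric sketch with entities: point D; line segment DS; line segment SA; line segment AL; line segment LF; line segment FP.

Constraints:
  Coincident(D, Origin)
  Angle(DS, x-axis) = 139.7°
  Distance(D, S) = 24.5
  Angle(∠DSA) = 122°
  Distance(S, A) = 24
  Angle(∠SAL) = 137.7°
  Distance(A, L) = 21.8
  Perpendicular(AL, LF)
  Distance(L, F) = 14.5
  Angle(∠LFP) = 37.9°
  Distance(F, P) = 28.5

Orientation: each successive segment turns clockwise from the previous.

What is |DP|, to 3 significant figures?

51.4

The perpendicularity gives LF at right angles to AL, so LF runs at -50.6°; with |LF| = 14.5, F = (10.8, 42.2). ∠LFP = 37.9° gives FP at 167° from the x-axis; with |FP| = 28.5, P = (-17.0, 48.5). Then |DP| = |P − D| = 51.4.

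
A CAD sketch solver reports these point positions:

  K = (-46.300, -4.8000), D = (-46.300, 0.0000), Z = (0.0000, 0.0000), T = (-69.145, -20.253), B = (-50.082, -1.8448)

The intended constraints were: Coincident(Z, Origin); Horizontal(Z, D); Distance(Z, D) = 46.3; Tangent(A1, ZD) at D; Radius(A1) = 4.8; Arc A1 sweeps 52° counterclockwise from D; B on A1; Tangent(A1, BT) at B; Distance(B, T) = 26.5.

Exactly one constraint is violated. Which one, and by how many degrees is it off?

Tangent(A1, BT) at B — off by 8.00°.

Z = (0.00, 0.00) ✓; Z.y = 0.00, D.y = 0.00 ✓; |ZD| = 46.30 ✓; ∠(KD, DZ) = 90.00° ✓; |KD| = 4.800 ✓; bearing(K→B) − bearing(K→D) = 52.00° ✓; |KB| = 4.800 ✓; ∠(KB, BT) = 98.00° ✗; |BT| = 26.50 ✓.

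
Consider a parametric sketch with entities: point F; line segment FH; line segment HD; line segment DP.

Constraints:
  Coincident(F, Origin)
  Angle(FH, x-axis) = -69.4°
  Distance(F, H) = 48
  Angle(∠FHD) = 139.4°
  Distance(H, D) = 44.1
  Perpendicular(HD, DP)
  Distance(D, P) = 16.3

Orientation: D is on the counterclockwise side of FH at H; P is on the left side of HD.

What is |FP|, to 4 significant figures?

81.92

F is at the origin; FH runs at -69.4° with length 48.0, so H = 48.0·(cos -69.4°, sin -69.4°) = (16.89, -44.93). ∠FHD = 139.4°, so HD runs at -69.4° + (180° − 139.4°) = -28.80° from the x-axis; with |HD| = 44.1, D = H + 44.1·(cos -28.80°, sin -28.80°) = (55.53, -66.18). HD ⟂ DP; with |DP| = 16.3 on the left of HD, P = D + 16.3·(0.4818, 0.8763) = (63.39, -51.89). Then |FP| = |P − F| = 81.92.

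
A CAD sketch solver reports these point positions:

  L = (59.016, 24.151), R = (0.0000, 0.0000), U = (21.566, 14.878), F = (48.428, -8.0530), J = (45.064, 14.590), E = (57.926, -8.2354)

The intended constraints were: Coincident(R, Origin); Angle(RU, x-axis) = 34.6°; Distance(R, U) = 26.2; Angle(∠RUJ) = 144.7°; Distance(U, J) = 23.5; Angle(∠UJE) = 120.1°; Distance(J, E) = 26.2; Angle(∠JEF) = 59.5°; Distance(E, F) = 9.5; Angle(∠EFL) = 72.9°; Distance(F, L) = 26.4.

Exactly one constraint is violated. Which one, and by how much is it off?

Distance(F, L) = 26.4 — off by 7.50.

R = (0.00, 0.00) ✓; RU at 34.60° ✓; |RU| = 26.20 ✓; ∠RUJ = 144.7° ✓; |UJ| = 23.50 ✓; ∠UJE = 120.1° ✓; |JE| = 26.20 ✓; ∠JEF = 59.50° ✓; |EF| = 9.500 ✓; ∠EFL = 72.90° ✓; |FL| = 33.90 ✗.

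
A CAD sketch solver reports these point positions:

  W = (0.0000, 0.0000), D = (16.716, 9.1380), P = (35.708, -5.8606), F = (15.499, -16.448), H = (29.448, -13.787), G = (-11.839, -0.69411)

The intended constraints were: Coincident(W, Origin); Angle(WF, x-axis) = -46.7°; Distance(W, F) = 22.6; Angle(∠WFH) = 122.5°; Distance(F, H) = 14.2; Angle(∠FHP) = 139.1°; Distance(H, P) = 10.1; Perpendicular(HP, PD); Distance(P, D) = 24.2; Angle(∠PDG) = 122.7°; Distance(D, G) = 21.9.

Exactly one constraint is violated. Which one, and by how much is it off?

Distance(D, G) = 21.9 — off by 8.30.

W = (0.00, 0.00) ✓; WF at -46.70° ✓; |WF| = 22.60 ✓; ∠WFH = 122.5° ✓; |FH| = 14.20 ✓; ∠FHP = 139.1° ✓; |HP| = 10.10 ✓; ∠(HP, PD) = 90.00° ✓; |PD| = 24.20 ✓; ∠PDG = 122.7° ✓; |DG| = 30.20 ✗.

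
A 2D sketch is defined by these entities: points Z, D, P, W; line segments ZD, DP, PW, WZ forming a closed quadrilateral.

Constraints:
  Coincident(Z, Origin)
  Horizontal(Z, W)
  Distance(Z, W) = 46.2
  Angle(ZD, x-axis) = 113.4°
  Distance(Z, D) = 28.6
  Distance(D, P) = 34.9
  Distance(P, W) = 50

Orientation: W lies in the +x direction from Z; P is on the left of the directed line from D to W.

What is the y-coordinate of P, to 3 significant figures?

42.3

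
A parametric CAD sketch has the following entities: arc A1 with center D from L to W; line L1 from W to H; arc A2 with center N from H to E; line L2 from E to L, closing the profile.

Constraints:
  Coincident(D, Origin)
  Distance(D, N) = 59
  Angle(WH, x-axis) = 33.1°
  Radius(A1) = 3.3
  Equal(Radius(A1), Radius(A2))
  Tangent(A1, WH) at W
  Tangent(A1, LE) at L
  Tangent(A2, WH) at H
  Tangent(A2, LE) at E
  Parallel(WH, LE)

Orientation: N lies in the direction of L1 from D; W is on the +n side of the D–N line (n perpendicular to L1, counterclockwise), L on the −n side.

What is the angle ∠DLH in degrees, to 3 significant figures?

83.6°

Tangency of A1 to both parallel lines with radius 3.3 puts W and L at D ± 3.3·n: W = (-1.80, 2.76), L = (1.80, -2.76). Equal radii place H and E the same way about N: H = N + 3.3·n = (47.6, 35.0), E = N − 3.3·n = (51.2, 29.5). Then cos ∠DLH = LD·LH / (|LD||LH|), giving 83.6°.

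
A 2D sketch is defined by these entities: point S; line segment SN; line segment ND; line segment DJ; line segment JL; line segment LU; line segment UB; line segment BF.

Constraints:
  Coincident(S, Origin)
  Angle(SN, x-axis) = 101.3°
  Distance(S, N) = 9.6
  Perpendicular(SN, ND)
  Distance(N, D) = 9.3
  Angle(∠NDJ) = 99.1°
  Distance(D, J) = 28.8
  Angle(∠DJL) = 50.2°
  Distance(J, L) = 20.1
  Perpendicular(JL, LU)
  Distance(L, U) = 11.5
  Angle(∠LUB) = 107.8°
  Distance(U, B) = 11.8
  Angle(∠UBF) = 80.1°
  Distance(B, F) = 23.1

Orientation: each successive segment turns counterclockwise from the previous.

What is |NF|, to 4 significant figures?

32.60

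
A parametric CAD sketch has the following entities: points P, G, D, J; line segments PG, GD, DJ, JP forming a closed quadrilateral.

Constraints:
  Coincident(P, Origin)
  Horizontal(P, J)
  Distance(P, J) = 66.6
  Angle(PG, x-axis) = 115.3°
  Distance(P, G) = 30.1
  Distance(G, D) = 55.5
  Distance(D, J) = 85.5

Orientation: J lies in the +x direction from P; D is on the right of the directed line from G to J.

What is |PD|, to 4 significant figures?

31.59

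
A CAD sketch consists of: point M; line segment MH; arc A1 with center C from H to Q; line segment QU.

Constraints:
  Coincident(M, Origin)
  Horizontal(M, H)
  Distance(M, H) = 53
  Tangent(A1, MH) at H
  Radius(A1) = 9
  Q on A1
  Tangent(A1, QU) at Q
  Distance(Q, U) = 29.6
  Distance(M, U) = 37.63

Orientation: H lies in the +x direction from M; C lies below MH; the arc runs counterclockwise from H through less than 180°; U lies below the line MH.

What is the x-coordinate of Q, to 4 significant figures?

46.07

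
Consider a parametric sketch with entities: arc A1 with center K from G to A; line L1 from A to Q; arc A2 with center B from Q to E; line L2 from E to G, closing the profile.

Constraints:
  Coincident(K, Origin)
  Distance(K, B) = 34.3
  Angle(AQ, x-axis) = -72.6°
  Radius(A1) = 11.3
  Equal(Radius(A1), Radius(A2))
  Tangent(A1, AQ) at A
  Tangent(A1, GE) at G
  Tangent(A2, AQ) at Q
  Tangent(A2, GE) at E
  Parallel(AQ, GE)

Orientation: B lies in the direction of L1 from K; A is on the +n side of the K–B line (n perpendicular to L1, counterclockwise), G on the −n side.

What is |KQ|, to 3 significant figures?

36.1

The slot axis is L1's direction at -72.6°, so u = (cos -72.6°, sin -72.6°) = (0.299, -0.954) and n = (−sin -72.6°, cos -72.6°) = (0.954, 0.299). K is at the origin and B lies 34.3 along u from K, so B = 34.3·u = (10.3, -32.7). Tangency of A1 to both parallel lines with radius 11.3 puts A and G at K ± 11.3·n: A = (10.8, 3.38), G = (-10.8, -3.38). Equal radii place Q and E the same way about B: Q = B + 11.3·n = (21.0, -29.4), E = B − 11.3·n = (-0.526, -36.1). Then |KQ| = |Q − K| = 36.1.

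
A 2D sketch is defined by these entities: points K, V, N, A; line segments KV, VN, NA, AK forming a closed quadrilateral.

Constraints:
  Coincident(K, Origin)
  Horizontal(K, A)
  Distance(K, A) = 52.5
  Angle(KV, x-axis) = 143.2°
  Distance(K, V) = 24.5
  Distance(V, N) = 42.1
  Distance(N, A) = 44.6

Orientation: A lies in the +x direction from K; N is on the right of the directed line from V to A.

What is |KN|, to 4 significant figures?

18.12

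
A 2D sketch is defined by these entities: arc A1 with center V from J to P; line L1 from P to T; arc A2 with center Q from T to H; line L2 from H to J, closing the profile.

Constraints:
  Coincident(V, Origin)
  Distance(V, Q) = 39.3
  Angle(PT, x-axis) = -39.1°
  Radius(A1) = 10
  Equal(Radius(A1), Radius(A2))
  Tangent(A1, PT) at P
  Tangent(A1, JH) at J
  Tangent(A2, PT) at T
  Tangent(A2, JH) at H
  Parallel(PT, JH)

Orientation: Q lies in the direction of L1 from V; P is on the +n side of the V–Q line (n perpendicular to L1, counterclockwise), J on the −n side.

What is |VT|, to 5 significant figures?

40.552

Tangency of A1 to both parallel lines with radius 10.0 puts P and J at V ± 10.0·n: P = (6.3068, 7.7605), J = (-6.3068, -7.7605). Equal radii place T and H the same way about Q: T = Q + 10.0·n = (36.805, -17.025), H = Q − 10.0·n = (24.192, -32.546). Then |VT| = |T − V| = 40.552.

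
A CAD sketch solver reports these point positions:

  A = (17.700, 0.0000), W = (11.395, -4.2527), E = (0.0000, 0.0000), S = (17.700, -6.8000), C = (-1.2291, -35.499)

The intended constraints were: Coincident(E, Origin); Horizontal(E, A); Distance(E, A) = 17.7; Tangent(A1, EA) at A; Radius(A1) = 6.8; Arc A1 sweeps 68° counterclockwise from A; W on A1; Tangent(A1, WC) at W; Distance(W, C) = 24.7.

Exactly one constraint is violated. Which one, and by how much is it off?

Distance(W, C) = 24.7 — off by 9.00.

E = (0.00, 0.00) ✓; E.y = 0.00, A.y = 0.00 ✓; |EA| = 17.70 ✓; ∠(SA, AE) = 90.00° ✓; |SA| = 6.800 ✓; bearing(S→W) − bearing(S→A) = 68.00° ✓; |SW| = 6.800 ✓; ∠(SW, WC) = 90.00° ✓; |WC| = 33.70 ✗.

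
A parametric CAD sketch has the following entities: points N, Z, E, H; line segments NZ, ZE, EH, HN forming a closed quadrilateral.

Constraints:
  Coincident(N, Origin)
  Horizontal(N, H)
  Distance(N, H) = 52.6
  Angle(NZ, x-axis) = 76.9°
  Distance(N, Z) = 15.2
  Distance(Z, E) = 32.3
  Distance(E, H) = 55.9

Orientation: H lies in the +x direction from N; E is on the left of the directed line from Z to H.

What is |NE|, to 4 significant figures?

47.22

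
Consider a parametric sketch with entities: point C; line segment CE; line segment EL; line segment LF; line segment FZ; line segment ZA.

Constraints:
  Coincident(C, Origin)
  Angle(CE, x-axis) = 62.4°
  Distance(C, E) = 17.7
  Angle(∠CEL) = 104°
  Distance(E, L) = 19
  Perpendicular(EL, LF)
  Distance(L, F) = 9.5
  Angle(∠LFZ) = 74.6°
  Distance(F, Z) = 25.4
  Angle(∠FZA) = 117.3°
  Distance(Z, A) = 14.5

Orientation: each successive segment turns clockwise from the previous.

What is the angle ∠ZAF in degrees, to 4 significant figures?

40.80°

∠LFZ = 74.6° gives FZ at 151.0° from the x-axis; with |FZ| = 25.4, Z = (2.218, 14.30). ∠FZA = 117.3° gives ZA at 88.30° from the x-axis; with |ZA| = 14.5, A = (2.649, 28.79). Then cos ∠ZAF = AZ·AF / (|AZ||AF|), giving 40.80°.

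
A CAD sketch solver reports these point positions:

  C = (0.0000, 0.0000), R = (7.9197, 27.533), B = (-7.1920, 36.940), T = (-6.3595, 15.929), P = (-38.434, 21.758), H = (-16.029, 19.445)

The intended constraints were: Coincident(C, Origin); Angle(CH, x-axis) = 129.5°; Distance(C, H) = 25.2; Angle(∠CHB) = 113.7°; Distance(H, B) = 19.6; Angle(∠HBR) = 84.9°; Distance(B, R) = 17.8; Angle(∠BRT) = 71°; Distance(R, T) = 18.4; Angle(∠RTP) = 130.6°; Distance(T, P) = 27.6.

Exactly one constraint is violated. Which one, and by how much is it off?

Distance(T, P) = 27.6 — off by 5.00.

C = (0.00, 0.00) ✓; CH at 129.5° ✓; |CH| = 25.20 ✓; ∠CHB = 113.7° ✓; |HB| = 19.60 ✓; ∠HBR = 84.90° ✓; |BR| = 17.80 ✓; ∠BRT = 71.00° ✓; |RT| = 18.40 ✓; ∠RTP = 130.6° ✓; |TP| = 32.60 ✗.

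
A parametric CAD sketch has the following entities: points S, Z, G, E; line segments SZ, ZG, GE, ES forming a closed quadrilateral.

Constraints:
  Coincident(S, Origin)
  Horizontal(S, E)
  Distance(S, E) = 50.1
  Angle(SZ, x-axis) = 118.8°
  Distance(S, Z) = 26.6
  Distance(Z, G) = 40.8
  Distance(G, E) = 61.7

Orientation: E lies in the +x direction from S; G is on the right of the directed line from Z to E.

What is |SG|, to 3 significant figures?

19.6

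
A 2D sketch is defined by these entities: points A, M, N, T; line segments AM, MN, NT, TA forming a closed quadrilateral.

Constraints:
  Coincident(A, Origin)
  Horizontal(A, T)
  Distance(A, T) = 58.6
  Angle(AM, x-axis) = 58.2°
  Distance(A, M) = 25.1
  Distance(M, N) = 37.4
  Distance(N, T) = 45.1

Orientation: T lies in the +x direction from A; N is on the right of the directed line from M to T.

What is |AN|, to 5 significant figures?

22.870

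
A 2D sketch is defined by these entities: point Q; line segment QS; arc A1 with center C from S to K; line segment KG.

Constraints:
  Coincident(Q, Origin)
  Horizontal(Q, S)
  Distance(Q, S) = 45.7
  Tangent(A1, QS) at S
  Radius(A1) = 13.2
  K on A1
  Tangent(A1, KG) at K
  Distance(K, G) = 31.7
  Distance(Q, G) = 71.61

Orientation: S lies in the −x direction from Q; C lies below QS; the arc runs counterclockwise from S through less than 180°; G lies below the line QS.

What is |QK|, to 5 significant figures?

60.655

Checks: |CK| = 13.20 ✓; ∠(CK, KG) = 90.00° ✓; |KG| = 31.70 ✓; |QG| = 71.61 ✓.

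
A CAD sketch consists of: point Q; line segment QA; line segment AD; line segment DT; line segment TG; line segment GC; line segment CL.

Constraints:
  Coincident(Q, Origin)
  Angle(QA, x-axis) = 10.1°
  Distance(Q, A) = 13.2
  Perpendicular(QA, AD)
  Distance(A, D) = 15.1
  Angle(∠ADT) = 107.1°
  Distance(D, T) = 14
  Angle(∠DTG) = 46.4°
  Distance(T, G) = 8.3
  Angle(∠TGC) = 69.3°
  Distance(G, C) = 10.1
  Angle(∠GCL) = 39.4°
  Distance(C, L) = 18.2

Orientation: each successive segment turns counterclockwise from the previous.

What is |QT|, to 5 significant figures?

19.217

Q is at the origin; QA runs at 10.1° with length 13.2, so A = (12.995, 2.3148). The perpendicularity gives AD at right angles to QA, so AD runs at 100.10°; with |AD| = 15.1, D = (10.347, 17.181). ∠ADT = 107.1° gives DT at 173.00° from the x-axis; with |DT| = 14.0, T = (-3.5482, 18.887). Then |QT| = |T − Q| = 19.217.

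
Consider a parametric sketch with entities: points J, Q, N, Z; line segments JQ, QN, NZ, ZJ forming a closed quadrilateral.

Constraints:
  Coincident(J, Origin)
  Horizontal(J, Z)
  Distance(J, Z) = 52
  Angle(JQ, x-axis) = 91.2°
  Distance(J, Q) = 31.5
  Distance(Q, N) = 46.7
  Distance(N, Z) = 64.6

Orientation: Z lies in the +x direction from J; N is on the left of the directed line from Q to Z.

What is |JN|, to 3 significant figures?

71.1

J is at the origin; JZ is horizontal with |JZ| = 52.0 and Z in +x, so Z = (52.0, 0). JQ runs at 91.2° with |JQ| = 31.5, so Q = (-0.660, 31.5). N is determined by |QN| = 46.7 and |NZ| = 64.6 together: it lies at the intersection of circle(Q, 46.7) and circle(Z, 64.6). With |QZ| = 61.4, the foot of the radical line on QZ is 14.4 from Q and the perpendicular offset is √(46.7² − 14.4²) = 44.4. Taking the left-of-QZ solution: N = (34.5, 62.2).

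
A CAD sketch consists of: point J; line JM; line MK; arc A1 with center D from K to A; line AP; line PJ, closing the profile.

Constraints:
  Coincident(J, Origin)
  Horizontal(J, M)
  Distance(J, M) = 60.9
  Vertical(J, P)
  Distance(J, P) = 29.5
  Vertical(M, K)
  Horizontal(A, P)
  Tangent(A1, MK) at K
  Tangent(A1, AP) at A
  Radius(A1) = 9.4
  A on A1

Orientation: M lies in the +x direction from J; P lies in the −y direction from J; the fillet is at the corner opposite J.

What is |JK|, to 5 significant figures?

64.131

J is at the origin; JM is horizontal with |JM| = 60.9 and M on the +x side, so M = (60.900, 0.0000). J and P share the same x with |JP| = 29.5 and P on the −y side, so P = (0.0000, -29.500). The virtual corner opposite J is at (60.900, -29.500). The tangent condition forces DK to be normal to MK and tangency of A1 to AP means the radius DA is perpendicular to AP, with radius 9.4, so the center D sits 9.4 in from both sides at D = (51.500, -20.100). That places the tangent points at K = (60.900, -20.100) on MK and A = (51.500, -29.500) on AP. Then |JK| = |K − J| = 64.131.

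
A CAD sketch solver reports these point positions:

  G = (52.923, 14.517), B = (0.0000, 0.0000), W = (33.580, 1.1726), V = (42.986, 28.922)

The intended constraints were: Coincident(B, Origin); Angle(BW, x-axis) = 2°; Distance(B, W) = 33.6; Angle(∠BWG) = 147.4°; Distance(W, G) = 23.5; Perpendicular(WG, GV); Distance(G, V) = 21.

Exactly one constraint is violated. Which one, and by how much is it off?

Distance(G, V) = 21 — off by 3.50.

B = (0.00, 0.00) ✓; BW at 2.000° ✓; |BW| = 33.60 ✓; ∠BWG = 147.4° ✓; |WG| = 23.50 ✓; ∠(WG, GV) = 90.00° ✓; |GV| = 17.50 ✗.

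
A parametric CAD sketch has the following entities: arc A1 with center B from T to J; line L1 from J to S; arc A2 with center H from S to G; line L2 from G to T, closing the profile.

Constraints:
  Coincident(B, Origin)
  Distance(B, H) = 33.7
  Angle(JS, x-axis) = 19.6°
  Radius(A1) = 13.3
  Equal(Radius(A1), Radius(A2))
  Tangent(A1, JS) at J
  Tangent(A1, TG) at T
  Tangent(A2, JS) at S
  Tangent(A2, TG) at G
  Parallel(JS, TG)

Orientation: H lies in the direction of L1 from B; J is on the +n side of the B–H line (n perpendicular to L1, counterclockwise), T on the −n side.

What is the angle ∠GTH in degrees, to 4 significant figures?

21.54°

The slot axis is L1's direction at 19.6°, so u = (cos 19.6°, sin 19.6°) = (0.9421, 0.3355) and n = (−sin 19.6°, cos 19.6°) = (-0.3355, 0.9421). B is at the origin and H lies 33.7 along u from B, so H = 33.7·u = (31.75, 11.30). Tangency of A1 to both parallel lines with radius 13.3 puts J and T at B ± 13.3·n: J = (-4.462, 12.53), T = (4.462, -12.53). Equal radii place S and G the same way about H: S = H + 13.3·n = (27.29, 23.83), G = H − 13.3·n = (36.21, -1.225). Then cos ∠GTH = TG·TH / (|TG||TH|), giving 21.54°.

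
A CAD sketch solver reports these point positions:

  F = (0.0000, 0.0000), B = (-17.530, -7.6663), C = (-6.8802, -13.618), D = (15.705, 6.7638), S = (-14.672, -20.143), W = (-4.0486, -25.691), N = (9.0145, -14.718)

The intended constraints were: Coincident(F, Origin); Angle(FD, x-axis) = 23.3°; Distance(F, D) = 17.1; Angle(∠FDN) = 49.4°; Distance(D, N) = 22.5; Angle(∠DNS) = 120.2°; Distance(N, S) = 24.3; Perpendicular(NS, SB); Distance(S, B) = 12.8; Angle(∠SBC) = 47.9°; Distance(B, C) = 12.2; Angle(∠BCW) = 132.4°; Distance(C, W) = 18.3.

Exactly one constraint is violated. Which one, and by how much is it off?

Distance(C, W) = 18.3 — off by 5.90.

F = (0.00, 0.00) ✓; FD at 23.30° ✓; |FD| = 17.10 ✓; ∠FDN = 49.40° ✓; |DN| = 22.50 ✓; ∠DNS = 120.2° ✓; |NS| = 24.30 ✓; ∠(NS, SB) = 90.00° ✓; |SB| = 12.80 ✓; ∠SBC = 47.90° ✓; |BC| = 12.20 ✓; ∠BCW = 132.4° ✓; |CW| = 12.40 ✗.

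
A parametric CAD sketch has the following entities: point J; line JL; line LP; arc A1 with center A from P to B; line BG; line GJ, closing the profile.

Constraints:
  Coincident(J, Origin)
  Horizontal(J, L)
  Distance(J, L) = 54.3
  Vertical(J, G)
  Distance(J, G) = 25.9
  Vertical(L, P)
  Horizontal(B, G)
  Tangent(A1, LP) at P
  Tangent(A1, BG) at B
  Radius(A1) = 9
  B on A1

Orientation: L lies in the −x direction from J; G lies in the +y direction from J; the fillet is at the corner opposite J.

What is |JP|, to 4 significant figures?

56.87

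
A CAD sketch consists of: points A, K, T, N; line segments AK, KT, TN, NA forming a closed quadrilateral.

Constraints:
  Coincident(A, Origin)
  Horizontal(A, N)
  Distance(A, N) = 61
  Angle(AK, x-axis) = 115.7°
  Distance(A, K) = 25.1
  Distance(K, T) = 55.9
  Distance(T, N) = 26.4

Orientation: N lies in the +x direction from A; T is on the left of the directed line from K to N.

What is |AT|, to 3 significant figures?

49.6

A is at the origin; AN is horizontal with |AN| = 61.0 and N in +x, so N = (61.0, 0). AK runs at 115.7° with |AK| = 25.1, so K = (-10.9, 22.6). T is determined by |KT| = 55.9 and |TN| = 26.4 together: it lies at the intersection of circle(K, 55.9) and circle(N, 26.4). With |KN| = 75.4, the foot of the radical line on KN is 53.8 from K and the perpendicular offset is √(55.9² − 53.8²) = 15.2. Taking the left-of-KN solution: T = (45.0, 21.0).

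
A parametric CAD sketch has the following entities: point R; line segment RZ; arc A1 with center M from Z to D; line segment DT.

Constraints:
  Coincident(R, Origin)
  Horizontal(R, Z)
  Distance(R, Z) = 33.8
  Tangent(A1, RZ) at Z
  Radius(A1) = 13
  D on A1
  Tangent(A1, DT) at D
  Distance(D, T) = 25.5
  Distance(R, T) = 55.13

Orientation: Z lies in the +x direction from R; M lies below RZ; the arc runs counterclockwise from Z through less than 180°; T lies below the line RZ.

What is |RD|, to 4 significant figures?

30.23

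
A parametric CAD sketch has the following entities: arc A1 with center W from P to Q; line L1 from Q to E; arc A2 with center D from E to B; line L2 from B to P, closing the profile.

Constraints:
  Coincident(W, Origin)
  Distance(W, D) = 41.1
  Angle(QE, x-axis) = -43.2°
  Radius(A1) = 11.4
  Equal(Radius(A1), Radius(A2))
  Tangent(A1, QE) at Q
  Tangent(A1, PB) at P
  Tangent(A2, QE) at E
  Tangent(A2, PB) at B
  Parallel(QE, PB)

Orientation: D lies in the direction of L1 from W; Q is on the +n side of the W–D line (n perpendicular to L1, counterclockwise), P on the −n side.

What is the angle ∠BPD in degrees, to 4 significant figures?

15.50°

The slot axis is L1's direction at -43.2°, so u = (cos -43.2°, sin -43.2°) = (0.7290, -0.6845) and n = (−sin -43.2°, cos -43.2°) = (0.6845, 0.7290). W is at the origin and D lies 41.1 along u from W, so D = 41.1·u = (29.96, -28.13). Tangency of A1 to both parallel lines with radius 11.4 puts Q and P at W ± 11.4·n: Q = (7.804, 8.310), P = (-7.804, -8.310). Equal radii place E and B the same way about D: E = D + 11.4·n = (37.76, -19.82), B = D − 11.4·n = (22.16, -36.45). Then cos ∠BPD = PB·PD / (|PB||PD|), giving 15.50°.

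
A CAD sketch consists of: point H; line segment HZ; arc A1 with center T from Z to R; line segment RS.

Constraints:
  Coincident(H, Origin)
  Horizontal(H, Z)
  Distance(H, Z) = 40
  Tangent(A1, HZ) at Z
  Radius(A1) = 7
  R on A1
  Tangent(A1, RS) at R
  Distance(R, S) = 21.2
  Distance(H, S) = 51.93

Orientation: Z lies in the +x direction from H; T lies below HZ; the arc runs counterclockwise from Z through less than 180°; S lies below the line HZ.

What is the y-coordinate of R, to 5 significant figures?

-10.066

H is at the origin; HZ is horizontal with |HZ| = 40.0 and Z on the +x side, so Z = (40.000, 0.0000). Since A1 is tangent to HZ there, TZ ⟂ HZ, so T = Z + (0, -7) = (40.000, -7.0000). Since TR ⟂ RS (tangency), |TS| = √(7.0² + 21.2²) = 22.326 regardless of where R sits on A1. So S lies on both circle(H, 51.93) and circle(T, 22.326); the below-HZ intersection is S = (42.994, -29.124). R is the foot of the tangent from S: R = (33.707, -10.066).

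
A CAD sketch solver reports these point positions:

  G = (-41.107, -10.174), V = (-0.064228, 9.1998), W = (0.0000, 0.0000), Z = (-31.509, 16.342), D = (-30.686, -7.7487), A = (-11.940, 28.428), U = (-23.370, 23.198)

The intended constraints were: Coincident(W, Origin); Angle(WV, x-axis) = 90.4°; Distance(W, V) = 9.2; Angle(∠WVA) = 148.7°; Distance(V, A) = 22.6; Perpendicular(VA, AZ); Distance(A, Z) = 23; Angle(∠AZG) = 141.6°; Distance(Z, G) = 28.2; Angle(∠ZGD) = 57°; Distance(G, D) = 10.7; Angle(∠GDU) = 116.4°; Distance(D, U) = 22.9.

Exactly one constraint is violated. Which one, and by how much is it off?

Distance(D, U) = 22.9 — off by 8.90.

W = (0.00, 0.00) ✓; WV at 90.40° ✓; |WV| = 9.200 ✓; ∠WVA = 148.7° ✓; |VA| = 22.60 ✓; ∠(VA, AZ) = 90.00° ✓; |AZ| = 23.00 ✓; ∠AZG = 141.6° ✓; |ZG| = 28.20 ✓; ∠ZGD = 57.00° ✓; |GD| = 10.70 ✓; ∠GDU = 116.4° ✓; |DU| = 31.80 ✗.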